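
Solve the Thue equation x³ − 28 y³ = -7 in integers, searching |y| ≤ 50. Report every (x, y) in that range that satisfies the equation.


The equation is x³ - 28y³ = -7. For fixed y, x³ = 28·y³ − 7, so a solution requires the RHS to be a perfect cube.
Strategy: iterate y from -50 to 50, compute RHS = 28·y³ − 7, and check whether it is a (positive or negative) perfect cube.
Check small values of y:
  y = 0: RHS = -7 is not a perfect cube.
  y = 1: RHS = 21 is not a perfect cube.
  y = -1: RHS = -35 is not a perfect cube.
  y = 2: RHS = 217 is not a perfect cube.
  y = -2: RHS = -231 is not a perfect cube.
  y = 3: RHS = 749 is not a perfect cube.
  y = -3: RHS = -763 is not a perfect cube.
Continuing the search up to |y| = 50 finds no solutions either.
No (x, y) in the scanned range satisfies the equation.

No integer solutions with |y| ≤ 50.


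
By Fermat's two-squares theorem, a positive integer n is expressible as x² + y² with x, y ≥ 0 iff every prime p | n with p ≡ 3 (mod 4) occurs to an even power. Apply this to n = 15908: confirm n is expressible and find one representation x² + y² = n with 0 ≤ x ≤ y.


Step 1: Factor n = 15908 = 2^2 · 41 · 97.
Step 2: Check the mod-4 condition on each prime factor: 2 = 2 (special); 41 ≡ 1 (mod 4), exponent 1; 97 ≡ 1 (mod 4), exponent 1.
All primes ≡ 3 (mod 4) appear to even exponent (or don't appear), so by the two-squares theorem n IS expressible as a sum of two squares.
Step 3: Build a representation. Group n = k² · m with k = 2 and m = 41 · 97 = 3977 (a product of primes ≡ 1 (mod 4)); a representation of m scales to one of n via (k·x)² + (k·y)² = k²(x² + y²). Each prime p ≡ 1 (mod 4) is itself a sum of two squares; find a² by testing p − a² for a perfect square:
  41: 41 − 1² = 40, 41 − 2² = 37, 41 − 3² = 32, 41 − 4² = 25 = 5² ⇒ 41 = 4² + 5².
  97: 97 − 1² = 96, 97 − 2² = 93, 97 − 3² = 88, 97 − 4² = 81 = 9² ⇒ 97 = 4² + 9².
  Combine using the Brahmagupta–Fibonacci identity (a² + b²)(c² + d²) = (ac − bd)² + (ad + bc)² = (ac + bd)² + (ad − bc)²:
  41 · 97 = 3977: from (4² + 5²)(4² + 9²), take (4·4 − 5·9, 4·9 + 5·4) = (16 − 45, 36 + 20) = (-29, 56); dropping signs (only squares matter) gives (29, 56); check 29² + 56² = 841 + 3136 = 3977 ✓.
  Scale by k = 2: (2·29, 2·56) = (58, 112).
Step 4: Order so x ≤ y and verify: 58² + 112² = 3364 + 12544 = 15908 = n. ✓

n = 15908 = 58² + 112² (one valid representation with x ≤ y).


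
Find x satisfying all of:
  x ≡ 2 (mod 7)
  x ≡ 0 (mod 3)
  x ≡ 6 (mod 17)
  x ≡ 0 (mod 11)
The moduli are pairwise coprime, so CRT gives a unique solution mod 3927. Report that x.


Product of moduli M = 7 · 3 · 17 · 11 = 3927.
Merge one congruence at a time:
  Start: x ≡ 2 (mod 7).
  Combine with x ≡ 0 (mod 3); new modulus lcm = 21.
    Write x = 2 + 7·t and substitute into x ≡ 0 (mod 3): 7·t ≡ 0 − 2 = -2 (mod 3).
    Reduce coefficients mod 3: 1·t ≡ 1 (mod 3).
    So t ≡ 1 (mod 3).
    Then x = 2 + 7·1 = 9, valid modulo lcm(7, 3) = 21: x ≡ 9 (mod 21).
  Combine with x ≡ 6 (mod 17); new modulus lcm = 357.
    Write x = 9 + 21·t and substitute into x ≡ 6 (mod 17): 21·t ≡ 6 − 9 = -3 (mod 17).
    Reduce coefficients mod 17: 4·t ≡ 14 (mod 17).
    The inverse of 4 mod 17 is 13 (since 4·13 = 52 = 3·17 + 1), so t ≡ 13·14 = 182 ≡ 12 (mod 17).
    Then x = 9 + 21·12 = 261, valid modulo lcm(21, 17) = 357: x ≡ 261 (mod 357).
  Combine with x ≡ 0 (mod 11); new modulus lcm = 3927.
    Write x = 261 + 357·t and substitute into x ≡ 0 (mod 11): 357·t ≡ 0 − 261 = -261 (mod 11).
    Reduce coefficients mod 11: 5·t ≡ 3 (mod 11).
    The inverse of 5 mod 11 is 9 (since 5·9 = 45 = 4·11 + 1), so t ≡ 9·3 = 27 ≡ 5 (mod 11).
    Then x = 261 + 357·5 = 2046, valid modulo lcm(357, 11) = 3927: x ≡ 2046 (mod 3927).
Verify against each original: 2046 mod 7 = 2, 2046 mod 3 = 0, 2046 mod 17 = 6, 2046 mod 11 = 0.

x ≡ 2046 (mod 3927).


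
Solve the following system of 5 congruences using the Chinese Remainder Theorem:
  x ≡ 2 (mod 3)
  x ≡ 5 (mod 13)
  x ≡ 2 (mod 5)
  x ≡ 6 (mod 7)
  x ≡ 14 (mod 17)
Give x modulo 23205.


Product of moduli M = 3 · 13 · 5 · 7 · 17 = 23205.
Merge one congruence at a time:
  Start: x ≡ 2 (mod 3).
  Combine with x ≡ 5 (mod 13); new modulus lcm = 39.
    Write x = 2 + 3·t and substitute into x ≡ 5 (mod 13): 3·t ≡ 5 − 2 = 3 (mod 13).
    The inverse of 3 mod 13 is 9 (since 3·9 = 27 = 2·13 + 1), so t ≡ 9·3 = 27 ≡ 1 (mod 13).
    Then x = 2 + 3·1 = 5, valid modulo lcm(3, 13) = 39: x ≡ 5 (mod 39).
  Combine with x ≡ 2 (mod 5); new modulus lcm = 195.
    Write x = 5 + 39·t and substitute into x ≡ 2 (mod 5): 39·t ≡ 2 − 5 = -3 (mod 5).
    Reduce coefficients mod 5: 4·t ≡ 2 (mod 5).
    The inverse of 4 mod 5 is 4 (since 4·4 = 16 = 3·5 + 1), so t ≡ 4·2 = 8 ≡ 3 (mod 5).
    Then x = 5 + 39·3 = 122, valid modulo lcm(39, 5) = 195: x ≡ 122 (mod 195).
  Combine with x ≡ 6 (mod 7); new modulus lcm = 1365.
    Write x = 122 + 195·t and substitute into x ≡ 6 (mod 7): 195·t ≡ 6 − 122 = -116 (mod 7).
    Reduce coefficients mod 7: 6·t ≡ 3 (mod 7).
    The inverse of 6 mod 7 is 6 (since 6·6 = 36 = 5·7 + 1), so t ≡ 6·3 = 18 ≡ 4 (mod 7).
    Then x = 122 + 195·4 = 902, valid modulo lcm(195, 7) = 1365: x ≡ 902 (mod 1365).
  Combine with x ≡ 14 (mod 17); new modulus lcm = 23205.
    Write x = 902 + 1365·t and substitute into x ≡ 14 (mod 17): 1365·t ≡ 14 − 902 = -888 (mod 17).
    Reduce coefficients mod 17: 5·t ≡ 13 (mod 17).
    The inverse of 5 mod 17 is 7 (since 5·7 = 35 = 2·17 + 1), so t ≡ 7·13 = 91 ≡ 6 (mod 17).
    Then x = 902 + 1365·6 = 9092, valid modulo lcm(1365, 17) = 23205: x ≡ 9092 (mod 23205).
Verify against each original: 9092 mod 3 = 2, 9092 mod 13 = 5, 9092 mod 5 = 2, 9092 mod 7 = 6, 9092 mod 17 = 14.

x ≡ 9092 (mod 23205).


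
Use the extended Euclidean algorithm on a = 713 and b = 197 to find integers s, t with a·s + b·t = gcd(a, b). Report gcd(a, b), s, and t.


Euclidean algorithm on (713, 197) — divide until remainder is 0:
  713 = 3 · 197 + 122
  197 = 1 · 122 + 75
  122 = 1 · 75 + 47
  75 = 1 · 47 + 28
  47 = 1 · 28 + 19
  28 = 1 · 19 + 9
  19 = 2 · 9 + 1
  9 = 9 · 1 + 0
gcd(713, 197) = 1.
Track Bezout coefficients alongside the remainders: start with r₀ = 713 = a·1 + b·0 (s = 1, t = 0) and r₁ = 197 = a·0 + b·1 (s = 0, t = 1); each new remainder r_{k+1} = r_{k-1} − q_k·r_k inherits s_{k+1} = s_{k-1} − q_k·s_k, t_{k+1} = t_{k-1} − q_k·t_k, so r_k = a·s_k + b·t_k at every step:
  q = 3: r = 122, s = 1 − 3·0 = 1, t = 0 − 3·1 = -3  (check: 713·1 + 197·(-3) = 122)
  q = 1: r = 75, s = 0 − 1·1 = -1, t = 1 − 1·(-3) = 4  (check: 713·(-1) + 197·4 = 75)
  q = 1: r = 47, s = 1 − 1·(-1) = 2, t = -3 − 1·4 = -7  (check: 713·2 + 197·(-7) = 47)
  q = 1: r = 28, s = -1 − 1·2 = -3, t = 4 − 1·(-7) = 11  (check: 713·(-3) + 197·11 = 28)
  q = 1: r = 19, s = 2 − 1·(-3) = 5, t = -7 − 1·11 = -18  (check: 713·5 + 197·(-18) = 19)
  q = 1: r = 9, s = -3 − 1·5 = -8, t = 11 − 1·(-18) = 29  (check: 713·(-8) + 197·29 = 9)
  q = 2: r = 1, s = 5 − 2·(-8) = 21, t = -18 − 2·29 = -76  (check: 713·21 + 197·(-76) = 1)
The row with r = 1 (the gcd) gives the Bezout coefficients s = 21, t = -76.
Result: 713 · (21) + 197 · (-76) = 1.

gcd(713, 197) = 1; s = 21, t = -76 (check: 713·21 + 197·(-76) = 1).


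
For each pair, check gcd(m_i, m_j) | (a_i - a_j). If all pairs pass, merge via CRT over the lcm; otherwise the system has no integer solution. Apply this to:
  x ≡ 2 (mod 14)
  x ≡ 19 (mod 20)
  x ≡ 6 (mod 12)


Moduli 14, 20, 12 are not pairwise coprime, so CRT works modulo lcm(m_i) when all pairwise compatibility conditions hold.
Pairwise compatibility: gcd(m_i, m_j) must divide a_i - a_j for every pair.
Merge one congruence at a time:
  Start: x ≡ 2 (mod 14).
  Combine with x ≡ 19 (mod 20): gcd(14, 20) = 2, and 19 - 2 = 17 is NOT divisible by 2.
    ⇒ system is inconsistent (no integer solution).

No solution (the system is inconsistent).


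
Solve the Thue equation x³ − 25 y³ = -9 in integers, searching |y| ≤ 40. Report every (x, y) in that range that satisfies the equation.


The equation is x³ - 25y³ = -9. For fixed y, x³ = 25·y³ − 9, so a solution requires the RHS to be a perfect cube.
Strategy: iterate y from -40 to 40, compute RHS = 25·y³ − 9, and check whether it is a (positive or negative) perfect cube.
Check small values of y:
  y = 0: RHS = -9 is not a perfect cube.
  y = 1: RHS = 16 is not a perfect cube.
  y = -1: RHS = -34 is not a perfect cube.
  y = 2: RHS = 191 is not a perfect cube.
  y = -2: RHS = -209 is not a perfect cube.
  y = 3: RHS = 666 is not a perfect cube.
  y = -3: RHS = -684 is not a perfect cube.
Continuing the search up to |y| = 40 finds no solutions either.
No (x, y) in the scanned range satisfies the equation.

No integer solutions with |y| ≤ 40.


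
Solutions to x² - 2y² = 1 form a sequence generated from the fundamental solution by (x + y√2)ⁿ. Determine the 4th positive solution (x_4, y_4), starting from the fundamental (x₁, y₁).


Step 1: Find the fundamental solution (x₁, y₁) of x² - 2y² = 1.
  Expand √2 as a continued fraction. a₀ = ⌊√2⌋ = 1; iterate m_{k+1} = d_k·a_k − m_k, d_{k+1} = (2 − m_{k+1}²)/d_k, a_{k+1} = ⌊(a₀ + m_{k+1})/d_{k+1}⌋ (starting m₀ = 0, d₀ = 1), with convergents p_k = a_k·p_{k-1} + p_{k-2}, q_k = a_k·q_{k-1} + q_{k-2} (p₋₁ = 1, q₋₁ = 0):
  k = 0: a₀ = 1; p₀/q₀ = 1/1; p₀² − 2·q₀² = 1 − 2 = -1.
  k = 1: m = 1, d = 1, a = ⌊(1 + 1)/1⌋ = 2; p/q = (2·1 + 1)/(2·1 + 0) = 3/2; p² − 2·q² = 9 − 8 = 1.
  The first convergent with p² − 2·q² = 1 gives the fundamental solution (x₁, y₁) = (3, 2).
Step 2: Apply the recurrence (x_{n+1}, y_{n+1}) = (x₁x_n + 2y₁y_n, x₁y_n + y₁x_n) repeatedly.
  From (x_1, y_1) = (3, 2): x_2 = 3·3 + 2·2·2 = 17; y_2 = 3·2 + 2·3 = 12.
  From (x_2, y_2) = (17, 12): x_3 = 3·17 + 2·2·12 = 99; y_3 = 3·12 + 2·17 = 70.
  From (x_3, y_3) = (99, 70): x_4 = 3·99 + 2·2·70 = 577; y_4 = 3·70 + 2·99 = 408.
Step 3: Verify x_4² - 2·y_4² = 332929 - 332928 = 1 (should be 1). ✓

(x_1, y_1) = (3, 2); (x_4, y_4) = (577, 408).


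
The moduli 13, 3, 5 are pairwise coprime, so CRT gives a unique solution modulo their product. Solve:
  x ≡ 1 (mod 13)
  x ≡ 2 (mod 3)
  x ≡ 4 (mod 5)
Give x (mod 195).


Moduli 13, 3, 5 are pairwise coprime; by CRT there is a unique solution modulo M = 13 · 3 · 5 = 195.
Solve pairwise, accumulating the modulus:
  Start with x ≡ 1 (mod 13).
  Combine with x ≡ 2 (mod 3): since gcd(13, 3) = 1, we get a unique residue mod 39.
    Write x = 1 + 13·t and substitute into x ≡ 2 (mod 3): 13·t ≡ 2 − 1 = 1 (mod 3).
    Reduce coefficients mod 3: 1·t ≡ 1 (mod 3).
    So t ≡ 1 (mod 3).
    Then x = 1 + 13·1 = 14, valid modulo lcm(13, 3) = 39: x ≡ 14 (mod 39).
  Combine with x ≡ 4 (mod 5): since gcd(39, 5) = 1, we get a unique residue mod 195.
    Write x = 14 + 39·t and substitute into x ≡ 4 (mod 5): 39·t ≡ 4 − 14 = -10 (mod 5).
    Reduce coefficients mod 5: 4·t ≡ 0 (mod 5).
    The inverse of 4 mod 5 is 4 (since 4·4 = 16 = 3·5 + 1), so t ≡ 4·0 = 0 ≡ 0 (mod 5).
    Then x = 14 + 39·0 = 14, valid modulo lcm(39, 5) = 195: x ≡ 14 (mod 195).
Verify: 14 mod 13 = 1 ✓, 14 mod 3 = 2 ✓, 14 mod 5 = 4 ✓.

x ≡ 14 (mod 195).


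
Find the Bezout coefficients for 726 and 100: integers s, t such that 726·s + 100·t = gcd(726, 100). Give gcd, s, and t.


Euclidean algorithm on (726, 100) — divide until remainder is 0:
  726 = 7 · 100 + 26
  100 = 3 · 26 + 22
  26 = 1 · 22 + 4
  22 = 5 · 4 + 2
  4 = 2 · 2 + 0
gcd(726, 100) = 2.
Track Bezout coefficients alongside the remainders: start with r₀ = 726 = a·1 + b·0 (s = 1, t = 0) and r₁ = 100 = a·0 + b·1 (s = 0, t = 1); each new remainder r_{k+1} = r_{k-1} − q_k·r_k inherits s_{k+1} = s_{k-1} − q_k·s_k, t_{k+1} = t_{k-1} − q_k·t_k, so r_k = a·s_k + b·t_k at every step:
  q = 7: r = 26, s = 1 − 7·0 = 1, t = 0 − 7·1 = -7  (check: 726·1 + 100·(-7) = 26)
  q = 3: r = 22, s = 0 − 3·1 = -3, t = 1 − 3·(-7) = 22  (check: 726·(-3) + 100·22 = 22)
  q = 1: r = 4, s = 1 − 1·(-3) = 4, t = -7 − 1·22 = -29  (check: 726·4 + 100·(-29) = 4)
  q = 5: r = 2, s = -3 − 5·4 = -23, t = 22 − 5·(-29) = 167  (check: 726·(-23) + 100·167 = 2)
The row with r = 2 (the gcd) gives the Bezout coefficients s = -23, t = 167.
Result: 726 · (-23) + 100 · (167) = 2.

gcd(726, 100) = 2; s = -23, t = 167 (check: 726·(-23) + 100·167 = 2).


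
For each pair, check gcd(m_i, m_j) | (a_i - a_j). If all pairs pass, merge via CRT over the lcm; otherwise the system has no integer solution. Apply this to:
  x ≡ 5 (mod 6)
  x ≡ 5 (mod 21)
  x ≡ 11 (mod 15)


Moduli 6, 21, 15 are not pairwise coprime, so CRT works modulo lcm(m_i) when all pairwise compatibility conditions hold.
Pairwise compatibility: gcd(m_i, m_j) must divide a_i - a_j for every pair.
Merge one congruence at a time:
  Start: x ≡ 5 (mod 6).
  Combine with x ≡ 5 (mod 21): gcd(6, 21) = 3; 5 - 5 = 0, which IS divisible by 3, so compatible.
    Write x = 5 + 6·t and substitute into x ≡ 5 (mod 21): 6·t ≡ 5 − 5 = 0 (mod 21).
    Divide the congruence (and modulus) by g = 3: 2·t ≡ 0 (mod 7).
    The inverse of 2 mod 7 is 4 (since 2·4 = 8 = 1·7 + 1), so t ≡ 4·0 = 0 ≡ 0 (mod 7).
    Then x = 5 + 6·0 = 5, valid modulo lcm(6, 21) = 42: x ≡ 5 (mod 42).
  Combine with x ≡ 11 (mod 15): gcd(42, 15) = 3; 11 - 5 = 6, which IS divisible by 3, so compatible.
    Write x = 5 + 42·t and substitute into x ≡ 11 (mod 15): 42·t ≡ 11 − 5 = 6 (mod 15).
    Divide the congruence (and modulus) by g = 3: 14·t ≡ 2 (mod 5).
    Reduce coefficients mod 5: 4·t ≡ 2 (mod 5).
    The inverse of 4 mod 5 is 4 (since 4·4 = 16 = 3·5 + 1), so t ≡ 4·2 = 8 ≡ 3 (mod 5).
    Then x = 5 + 42·3 = 131, valid modulo lcm(42, 15) = 210: x ≡ 131 (mod 210).
Verify: 131 mod 6 = 5, 131 mod 21 = 5, 131 mod 15 = 11.

x ≡ 131 (mod 210).


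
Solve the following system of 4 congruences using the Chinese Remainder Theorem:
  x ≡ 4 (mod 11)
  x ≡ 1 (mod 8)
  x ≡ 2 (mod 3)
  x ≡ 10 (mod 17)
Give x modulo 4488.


Product of moduli M = 11 · 8 · 3 · 17 = 4488.
Merge one congruence at a time:
  Start: x ≡ 4 (mod 11).
  Combine with x ≡ 1 (mod 8); new modulus lcm = 88.
    Write x = 4 + 11·t and substitute into x ≡ 1 (mod 8): 11·t ≡ 1 − 4 = -3 (mod 8).
    Reduce coefficients mod 8: 3·t ≡ 5 (mod 8).
    The inverse of 3 mod 8 is 3 (since 3·3 = 9 = 1·8 + 1), so t ≡ 3·5 = 15 ≡ 7 (mod 8).
    Then x = 4 + 11·7 = 81, valid modulo lcm(11, 8) = 88: x ≡ 81 (mod 88).
  Combine with x ≡ 2 (mod 3); new modulus lcm = 264.
    Write x = 81 + 88·t and substitute into x ≡ 2 (mod 3): 88·t ≡ 2 − 81 = -79 (mod 3).
    Reduce coefficients mod 3: 1·t ≡ 2 (mod 3).
    So t ≡ 2 (mod 3).
    Then x = 81 + 88·2 = 257, valid modulo lcm(88, 3) = 264: x ≡ 257 (mod 264).
  Combine with x ≡ 10 (mod 17); new modulus lcm = 4488.
    Write x = 257 + 264·t and substitute into x ≡ 10 (mod 17): 264·t ≡ 10 − 257 = -247 (mod 17).
    Reduce coefficients mod 17: 9·t ≡ 8 (mod 17).
    The inverse of 9 mod 17 is 2 (since 9·2 = 18 = 1·17 + 1), so t ≡ 2·8 = 16 ≡ 16 (mod 17).
    Then x = 257 + 264·16 = 4481, valid modulo lcm(264, 17) = 4488: x ≡ 4481 (mod 4488).
Verify against each original: 4481 mod 11 = 4, 4481 mod 8 = 1, 4481 mod 3 = 2, 4481 mod 17 = 10.

x ≡ 4481 (mod 4488).


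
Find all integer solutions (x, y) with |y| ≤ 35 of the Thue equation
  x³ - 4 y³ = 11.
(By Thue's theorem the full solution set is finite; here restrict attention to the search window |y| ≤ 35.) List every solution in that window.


The equation is x³ - 4y³ = 11. For fixed y, x³ = 4·y³ + 11, so a solution requires the RHS to be a perfect cube.
Strategy: iterate y from -35 to 35, compute RHS = 4·y³ + 11, and check whether it is a (positive or negative) perfect cube.
Check small values of y:
  y = 0: RHS = 11 is not a perfect cube.
  y = 1: RHS = 15 is not a perfect cube.
  y = -1: RHS = 7 is not a perfect cube.
  y = 2: RHS = 43 is not a perfect cube.
  y = -2: RHS = -21 is not a perfect cube.
  y = 3: RHS = 119 is not a perfect cube.
  y = -3: RHS = -97 is not a perfect cube.
Continuing the search up to |y| = 35 finds no solutions either.
No (x, y) in the scanned range satisfies the equation.

No integer solutions with |y| ≤ 35.


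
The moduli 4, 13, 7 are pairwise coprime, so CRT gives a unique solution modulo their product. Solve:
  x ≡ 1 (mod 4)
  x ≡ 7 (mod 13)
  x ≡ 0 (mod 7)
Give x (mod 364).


Moduli 4, 13, 7 are pairwise coprime; by CRT there is a unique solution modulo M = 4 · 13 · 7 = 364.
Solve pairwise, accumulating the modulus:
  Start with x ≡ 1 (mod 4).
  Combine with x ≡ 7 (mod 13): since gcd(4, 13) = 1, we get a unique residue mod 52.
    Write x = 1 + 4·t and substitute into x ≡ 7 (mod 13): 4·t ≡ 7 − 1 = 6 (mod 13).
    The inverse of 4 mod 13 is 10 (since 4·10 = 40 = 3·13 + 1), so t ≡ 10·6 = 60 ≡ 8 (mod 13).
    Then x = 1 + 4·8 = 33, valid modulo lcm(4, 13) = 52: x ≡ 33 (mod 52).
  Combine with x ≡ 0 (mod 7): since gcd(52, 7) = 1, we get a unique residue mod 364.
    Write x = 33 + 52·t and substitute into x ≡ 0 (mod 7): 52·t ≡ 0 − 33 = -33 (mod 7).
    Reduce coefficients mod 7: 3·t ≡ 2 (mod 7).
    The inverse of 3 mod 7 is 5 (since 3·5 = 15 = 2·7 + 1), so t ≡ 5·2 = 10 ≡ 3 (mod 7).
    Then x = 33 + 52·3 = 189, valid modulo lcm(52, 7) = 364: x ≡ 189 (mod 364).
Verify: 189 mod 4 = 1 ✓, 189 mod 13 = 7 ✓, 189 mod 7 = 0 ✓.

x ≡ 189 (mod 364).


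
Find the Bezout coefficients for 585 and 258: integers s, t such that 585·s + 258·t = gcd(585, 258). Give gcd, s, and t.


Euclidean algorithm on (585, 258) — divide until remainder is 0:
  585 = 2 · 258 + 69
  258 = 3 · 69 + 51
  69 = 1 · 51 + 18
  51 = 2 · 18 + 15
  18 = 1 · 15 + 3
  15 = 5 · 3 + 0
gcd(585, 258) = 3.
Track Bezout coefficients alongside the remainders: start with r₀ = 585 = a·1 + b·0 (s = 1, t = 0) and r₁ = 258 = a·0 + b·1 (s = 0, t = 1); each new remainder r_{k+1} = r_{k-1} − q_k·r_k inherits s_{k+1} = s_{k-1} − q_k·s_k, t_{k+1} = t_{k-1} − q_k·t_k, so r_k = a·s_k + b·t_k at every step:
  q = 2: r = 69, s = 1 − 2·0 = 1, t = 0 − 2·1 = -2  (check: 585·1 + 258·(-2) = 69)
  q = 3: r = 51, s = 0 − 3·1 = -3, t = 1 − 3·(-2) = 7  (check: 585·(-3) + 258·7 = 51)
  q = 1: r = 18, s = 1 − 1·(-3) = 4, t = -2 − 1·7 = -9  (check: 585·4 + 258·(-9) = 18)
  q = 2: r = 15, s = -3 − 2·4 = -11, t = 7 − 2·(-9) = 25  (check: 585·(-11) + 258·25 = 15)
  q = 1: r = 3, s = 4 − 1·(-11) = 15, t = -9 − 1·25 = -34  (check: 585·15 + 258·(-34) = 3)
The row with r = 3 (the gcd) gives the Bezout coefficients s = 15, t = -34.
Result: 585 · (15) + 258 · (-34) = 3.

gcd(585, 258) = 3; s = 15, t = -34 (check: 585·15 + 258·(-34) = 3).


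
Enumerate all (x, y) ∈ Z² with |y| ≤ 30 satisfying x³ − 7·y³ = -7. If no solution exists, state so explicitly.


The equation is x³ - 7y³ = -7. For fixed y, x³ = 7·y³ − 7, so a solution requires the RHS to be a perfect cube.
Strategy: iterate y from -30 to 30, compute RHS = 7·y³ − 7, and check whether it is a (positive or negative) perfect cube.
Check small values of y:
  y = 0: RHS = -7 is not a perfect cube.
  y = 1: RHS = 0 = (0)³ ⇒ x = 0 works.
  y = -1: RHS = -14 is not a perfect cube.
  y = 2: RHS = 49 is not a perfect cube.
  y = -2: RHS = -63 is not a perfect cube.
  y = 3: RHS = 182 is not a perfect cube.
  y = -3: RHS = -196 is not a perfect cube.
Continuing the search up to |y| = 30 finds no further solutions beyond those listed.
Collected solutions: (0, 1).

Solutions (with |y| ≤ 30): (0, 1).


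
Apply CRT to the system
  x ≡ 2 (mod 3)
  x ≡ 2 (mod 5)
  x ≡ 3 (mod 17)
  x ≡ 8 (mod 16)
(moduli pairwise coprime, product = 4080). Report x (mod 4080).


Product of moduli M = 3 · 5 · 17 · 16 = 4080.
Merge one congruence at a time:
  Start: x ≡ 2 (mod 3).
  Combine with x ≡ 2 (mod 5); new modulus lcm = 15.
    Write x = 2 + 3·t and substitute into x ≡ 2 (mod 5): 3·t ≡ 2 − 2 = 0 (mod 5).
    The inverse of 3 mod 5 is 2 (since 3·2 = 6 = 1·5 + 1), so t ≡ 2·0 = 0 ≡ 0 (mod 5).
    Then x = 2 + 3·0 = 2, valid modulo lcm(3, 5) = 15: x ≡ 2 (mod 15).
  Combine with x ≡ 3 (mod 17); new modulus lcm = 255.
    Write x = 2 + 15·t and substitute into x ≡ 3 (mod 17): 15·t ≡ 3 − 2 = 1 (mod 17).
    The inverse of 15 mod 17 is 8 (since 15·8 = 120 = 7·17 + 1), so t ≡ 8·1 = 8 ≡ 8 (mod 17).
    Then x = 2 + 15·8 = 122, valid modulo lcm(15, 17) = 255: x ≡ 122 (mod 255).
  Combine with x ≡ 8 (mod 16); new modulus lcm = 4080.
    Write x = 122 + 255·t and substitute into x ≡ 8 (mod 16): 255·t ≡ 8 − 122 = -114 (mod 16).
    Reduce coefficients mod 16: 15·t ≡ 14 (mod 16).
    The inverse of 15 mod 16 is 15 (since 15·15 = 225 = 14·16 + 1), so t ≡ 15·14 = 210 ≡ 2 (mod 16).
    Then x = 122 + 255·2 = 632, valid modulo lcm(255, 16) = 4080: x ≡ 632 (mod 4080).
Verify against each original: 632 mod 3 = 2, 632 mod 5 = 2, 632 mod 17 = 3, 632 mod 16 = 8.

x ≡ 632 (mod 4080).


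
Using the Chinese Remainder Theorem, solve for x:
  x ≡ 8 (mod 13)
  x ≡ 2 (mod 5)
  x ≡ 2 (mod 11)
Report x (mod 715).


Moduli 13, 5, 11 are pairwise coprime; by CRT there is a unique solution modulo M = 13 · 5 · 11 = 715.
Solve pairwise, accumulating the modulus:
  Start with x ≡ 8 (mod 13).
  Combine with x ≡ 2 (mod 5): since gcd(13, 5) = 1, we get a unique residue mod 65.
    Write x = 8 + 13·t and substitute into x ≡ 2 (mod 5): 13·t ≡ 2 − 8 = -6 (mod 5).
    Reduce coefficients mod 5: 3·t ≡ 4 (mod 5).
    The inverse of 3 mod 5 is 2 (since 3·2 = 6 = 1·5 + 1), so t ≡ 2·4 = 8 ≡ 3 (mod 5).
    Then x = 8 + 13·3 = 47, valid modulo lcm(13, 5) = 65: x ≡ 47 (mod 65).
  Combine with x ≡ 2 (mod 11): since gcd(65, 11) = 1, we get a unique residue mod 715.
    Write x = 47 + 65·t and substitute into x ≡ 2 (mod 11): 65·t ≡ 2 − 47 = -45 (mod 11).
    Reduce coefficients mod 11: 10·t ≡ 10 (mod 11).
    The inverse of 10 mod 11 is 10 (since 10·10 = 100 = 9·11 + 1), so t ≡ 10·10 = 100 ≡ 1 (mod 11).
    Then x = 47 + 65·1 = 112, valid modulo lcm(65, 11) = 715: x ≡ 112 (mod 715).
Verify: 112 mod 13 = 8 ✓, 112 mod 5 = 2 ✓, 112 mod 11 = 2 ✓.

x ≡ 112 (mod 715).


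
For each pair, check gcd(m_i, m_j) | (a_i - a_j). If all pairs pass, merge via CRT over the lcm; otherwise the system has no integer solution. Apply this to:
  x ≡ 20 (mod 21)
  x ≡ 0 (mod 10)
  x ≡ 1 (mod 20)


Moduli 21, 10, 20 are not pairwise coprime, so CRT works modulo lcm(m_i) when all pairwise compatibility conditions hold.
Pairwise compatibility: gcd(m_i, m_j) must divide a_i - a_j for every pair.
Merge one congruence at a time:
  Start: x ≡ 20 (mod 21).
  Combine with x ≡ 0 (mod 10): gcd(21, 10) = 1; 0 - 20 = -20, which IS divisible by 1, so compatible.
    Write x = 20 + 21·t and substitute into x ≡ 0 (mod 10): 21·t ≡ 0 − 20 = -20 (mod 10).
    Reduce coefficients mod 10: 1·t ≡ 0 (mod 10).
    So t ≡ 0 (mod 10).
    Then x = 20 + 21·0 = 20, valid modulo lcm(21, 10) = 210: x ≡ 20 (mod 210).
  Combine with x ≡ 1 (mod 20): gcd(210, 20) = 10, and 1 - 20 = -19 is NOT divisible by 10.
    ⇒ system is inconsistent (no integer solution).

No solution (the system is inconsistent).


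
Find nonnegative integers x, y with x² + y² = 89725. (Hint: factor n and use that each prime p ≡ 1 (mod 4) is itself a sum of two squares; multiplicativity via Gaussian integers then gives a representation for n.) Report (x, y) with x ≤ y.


Step 1: Factor n = 89725 = 5^2 · 37 · 97.
Step 2: Check the mod-4 condition on each prime factor: 5 ≡ 1 (mod 4), exponent 2; 37 ≡ 1 (mod 4), exponent 1; 97 ≡ 1 (mod 4), exponent 1.
All primes ≡ 3 (mod 4) appear to even exponent (or don't appear), so by the two-squares theorem n IS expressible as a sum of two squares.
Step 3: Build a representation. Group n = k² · m with k = 5 and m = 37 · 97 = 3589 (a product of primes ≡ 1 (mod 4)); a representation of m scales to one of n via (k·x)² + (k·y)² = k²(x² + y²). Each prime p ≡ 1 (mod 4) is itself a sum of two squares; find a² by testing p − a² for a perfect square:
  37: 37 − 1² = 36 = 6² ⇒ 37 = 1² + 6².
  97: 97 − 1² = 96, 97 − 2² = 93, 97 − 3² = 88, 97 − 4² = 81 = 9² ⇒ 97 = 4² + 9².
  Combine using the Brahmagupta–Fibonacci identity (a² + b²)(c² + d²) = (ac − bd)² + (ad + bc)² = (ac + bd)² + (ad − bc)²:
  37 · 97 = 3589: from (1² + 6²)(4² + 9²), take (1·4 − 6·9, 1·9 + 6·4) = (4 − 54, 9 + 24) = (-50, 33); dropping signs (only squares matter) gives (50, 33); check 50² + 33² = 2500 + 1089 = 3589 ✓.
  Scale by k = 5: (5·50, 5·33) = (250, 165).
Step 4: Order so x ≤ y and verify: 165² + 250² = 27225 + 62500 = 89725 = n. ✓

n = 89725 = 165² + 250² (one valid representation with x ≤ y).


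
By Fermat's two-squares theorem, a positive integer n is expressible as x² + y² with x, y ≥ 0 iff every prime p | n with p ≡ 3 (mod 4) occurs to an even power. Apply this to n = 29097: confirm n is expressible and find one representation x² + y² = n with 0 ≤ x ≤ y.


Step 1: Factor n = 29097 = 3^2 · 53 · 61.
Step 2: Check the mod-4 condition on each prime factor: 3 ≡ 3 (mod 4), exponent 2 (must be even); 53 ≡ 1 (mod 4), exponent 1; 61 ≡ 1 (mod 4), exponent 1.
All primes ≡ 3 (mod 4) appear to even exponent (or don't appear), so by the two-squares theorem n IS expressible as a sum of two squares.
Step 3: Build a representation. Group n = k² · m with k = 3 and m = 53 · 61 = 3233 (a product of primes ≡ 1 (mod 4)); a representation of m scales to one of n via (k·x)² + (k·y)² = k²(x² + y²). Each prime p ≡ 1 (mod 4) is itself a sum of two squares; find a² by testing p − a² for a perfect square:
  53: 53 − 1² = 52, 53 − 2² = 49 = 7² ⇒ 53 = 2² + 7².
  61: 61 − 1² = 60, 61 − 2² = 57, 61 − 3² = 52, 61 − 4² = 45, 61 − 5² = 36 = 6² ⇒ 61 = 5² + 6².
  Combine using the Brahmagupta–Fibonacci identity (a² + b²)(c² + d²) = (ac − bd)² + (ad + bc)² = (ac + bd)² + (ad − bc)²:
  53 · 61 = 3233: from (2² + 7²)(5² + 6²), take (2·5 − 7·6, 2·6 + 7·5) = (10 − 42, 12 + 35) = (-32, 47); dropping signs (only squares matter) gives (32, 47); check 32² + 47² = 1024 + 2209 = 3233 ✓.
  Scale by k = 3: (3·32, 3·47) = (96, 141).
Step 4: Order so x ≤ y and verify: 96² + 141² = 9216 + 19881 = 29097 = n. ✓

n = 29097 = 96² + 141² (one valid representation with x ≤ y).


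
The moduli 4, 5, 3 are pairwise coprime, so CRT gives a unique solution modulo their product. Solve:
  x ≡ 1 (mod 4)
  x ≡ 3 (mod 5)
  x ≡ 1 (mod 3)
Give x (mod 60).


Moduli 4, 5, 3 are pairwise coprime; by CRT there is a unique solution modulo M = 4 · 5 · 3 = 60.
Solve pairwise, accumulating the modulus:
  Start with x ≡ 1 (mod 4).
  Combine with x ≡ 3 (mod 5): since gcd(4, 5) = 1, we get a unique residue mod 20.
    Write x = 1 + 4·t and substitute into x ≡ 3 (mod 5): 4·t ≡ 3 − 1 = 2 (mod 5).
    The inverse of 4 mod 5 is 4 (since 4·4 = 16 = 3·5 + 1), so t ≡ 4·2 = 8 ≡ 3 (mod 5).
    Then x = 1 + 4·3 = 13, valid modulo lcm(4, 5) = 20: x ≡ 13 (mod 20).
  Combine with x ≡ 1 (mod 3): since gcd(20, 3) = 1, we get a unique residue mod 60.
    Write x = 13 + 20·t and substitute into x ≡ 1 (mod 3): 20·t ≡ 1 − 13 = -12 (mod 3).
    Reduce coefficients mod 3: 2·t ≡ 0 (mod 3).
    The inverse of 2 mod 3 is 2 (since 2·2 = 4 = 1·3 + 1), so t ≡ 2·0 = 0 ≡ 0 (mod 3).
    Then x = 13 + 20·0 = 13, valid modulo lcm(20, 3) = 60: x ≡ 13 (mod 60).
Verify: 13 mod 4 = 1 ✓, 13 mod 5 = 3 ✓, 13 mod 3 = 1 ✓.

x ≡ 13 (mod 60).


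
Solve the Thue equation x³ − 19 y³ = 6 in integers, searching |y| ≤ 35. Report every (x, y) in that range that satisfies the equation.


The equation is x³ - 19y³ = 6. For fixed y, x³ = 19·y³ + 6, so a solution requires the RHS to be a perfect cube.
Strategy: iterate y from -35 to 35, compute RHS = 19·y³ + 6, and check whether it is a (positive or negative) perfect cube.
Check small values of y:
  y = 0: RHS = 6 is not a perfect cube.
  y = 1: RHS = 25 is not a perfect cube.
  y = -1: RHS = -13 is not a perfect cube.
  y = 2: RHS = 158 is not a perfect cube.
  y = -2: RHS = -146 is not a perfect cube.
  y = 3: RHS = 519 is not a perfect cube.
  y = -3: RHS = -507 is not a perfect cube.
Continuing the search up to |y| = 35 finds no solutions either.
No (x, y) in the scanned range satisfies the equation.

No integer solutions with |y| ≤ 35.


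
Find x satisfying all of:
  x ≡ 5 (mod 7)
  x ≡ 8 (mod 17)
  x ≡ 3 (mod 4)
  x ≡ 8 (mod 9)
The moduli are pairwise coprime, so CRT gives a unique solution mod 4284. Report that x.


Product of moduli M = 7 · 17 · 4 · 9 = 4284.
Merge one congruence at a time:
  Start: x ≡ 5 (mod 7).
  Combine with x ≡ 8 (mod 17); new modulus lcm = 119.
    Write x = 5 + 7·t and substitute into x ≡ 8 (mod 17): 7·t ≡ 8 − 5 = 3 (mod 17).
    The inverse of 7 mod 17 is 5 (since 7·5 = 35 = 2·17 + 1), so t ≡ 5·3 = 15 ≡ 15 (mod 17).
    Then x = 5 + 7·15 = 110, valid modulo lcm(7, 17) = 119: x ≡ 110 (mod 119).
  Combine with x ≡ 3 (mod 4); new modulus lcm = 476.
    Write x = 110 + 119·t and substitute into x ≡ 3 (mod 4): 119·t ≡ 3 − 110 = -107 (mod 4).
    Reduce coefficients mod 4: 3·t ≡ 1 (mod 4).
    The inverse of 3 mod 4 is 3 (since 3·3 = 9 = 2·4 + 1), so t ≡ 3·1 = 3 ≡ 3 (mod 4).
    Then x = 110 + 119·3 = 467, valid modulo lcm(119, 4) = 476: x ≡ 467 (mod 476).
  Combine with x ≡ 8 (mod 9); new modulus lcm = 4284.
    Write x = 467 + 476·t and substitute into x ≡ 8 (mod 9): 476·t ≡ 8 − 467 = -459 (mod 9).
    Reduce coefficients mod 9: 8·t ≡ 0 (mod 9).
    The inverse of 8 mod 9 is 8 (since 8·8 = 64 = 7·9 + 1), so t ≡ 8·0 = 0 ≡ 0 (mod 9).
    Then x = 467 + 476·0 = 467, valid modulo lcm(476, 9) = 4284: x ≡ 467 (mod 4284).
Verify against each original: 467 mod 7 = 5, 467 mod 17 = 8, 467 mod 4 = 3, 467 mod 9 = 8.

x ≡ 467 (mod 4284).


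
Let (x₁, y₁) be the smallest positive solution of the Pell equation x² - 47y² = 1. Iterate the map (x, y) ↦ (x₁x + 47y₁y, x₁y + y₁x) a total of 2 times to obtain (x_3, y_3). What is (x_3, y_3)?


Step 1: Find the fundamental solution (x₁, y₁) of x² - 47y² = 1.
  Expand √47 as a continued fraction. a₀ = ⌊√47⌋ = 6; iterate m_{k+1} = d_k·a_k − m_k, d_{k+1} = (47 − m_{k+1}²)/d_k, a_{k+1} = ⌊(a₀ + m_{k+1})/d_{k+1}⌋ (starting m₀ = 0, d₀ = 1), with convergents p_k = a_k·p_{k-1} + p_{k-2}, q_k = a_k·q_{k-1} + q_{k-2} (p₋₁ = 1, q₋₁ = 0):
  k = 0: a₀ = 6; p₀/q₀ = 6/1; p₀² − 47·q₀² = 36 − 47 = -11.
  k = 1: m = 6, d = 11, a = ⌊(6 + 6)/11⌋ = 1; p/q = (1·6 + 1)/(1·1 + 0) = 7/1; p² − 47·q² = 49 − 47 = 2.
  k = 2: m = 5, d = 2, a = ⌊(6 + 5)/2⌋ = 5; p/q = (5·7 + 6)/(5·1 + 1) = 41/6; p² − 47·q² = 1681 − 1692 = -11.
  k = 3: m = 5, d = 11, a = ⌊(6 + 5)/11⌋ = 1; p/q = (1·41 + 7)/(1·6 + 1) = 48/7; p² − 47·q² = 2304 − 2303 = 1.
  The first convergent with p² − 47·q² = 1 gives the fundamental solution (x₁, y₁) = (48, 7).
Step 2: Apply the recurrence (x_{n+1}, y_{n+1}) = (x₁x_n + 47y₁y_n, x₁y_n + y₁x_n) repeatedly.
  From (x_1, y_1) = (48, 7): x_2 = 48·48 + 47·7·7 = 4607; y_2 = 48·7 + 7·48 = 672.
  From (x_2, y_2) = (4607, 672): x_3 = 48·4607 + 47·7·672 = 442224; y_3 = 48·672 + 7·4607 = 64505.
Step 3: Verify x_3² - 47·y_3² = 195562066176 - 195562066175 = 1 (should be 1). ✓

(x_1, y_1) = (48, 7); (x_3, y_3) = (442224, 64505).


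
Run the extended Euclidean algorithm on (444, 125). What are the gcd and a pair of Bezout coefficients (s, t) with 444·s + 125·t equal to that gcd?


Euclidean algorithm on (444, 125) — divide until remainder is 0:
  444 = 3 · 125 + 69
  125 = 1 · 69 + 56
  69 = 1 · 56 + 13
  56 = 4 · 13 + 4
  13 = 3 · 4 + 1
  4 = 4 · 1 + 0
gcd(444, 125) = 1.
Track Bezout coefficients alongside the remainders: start with r₀ = 444 = a·1 + b·0 (s = 1, t = 0) and r₁ = 125 = a·0 + b·1 (s = 0, t = 1); each new remainder r_{k+1} = r_{k-1} − q_k·r_k inherits s_{k+1} = s_{k-1} − q_k·s_k, t_{k+1} = t_{k-1} − q_k·t_k, so r_k = a·s_k + b·t_k at every step:
  q = 3: r = 69, s = 1 − 3·0 = 1, t = 0 − 3·1 = -3  (check: 444·1 + 125·(-3) = 69)
  q = 1: r = 56, s = 0 − 1·1 = -1, t = 1 − 1·(-3) = 4  (check: 444·(-1) + 125·4 = 56)
  q = 1: r = 13, s = 1 − 1·(-1) = 2, t = -3 − 1·4 = -7  (check: 444·2 + 125·(-7) = 13)
  q = 4: r = 4, s = -1 − 4·2 = -9, t = 4 − 4·(-7) = 32  (check: 444·(-9) + 125·32 = 4)
  q = 3: r = 1, s = 2 − 3·(-9) = 29, t = -7 − 3·32 = -103  (check: 444·29 + 125·(-103) = 1)
The row with r = 1 (the gcd) gives the Bezout coefficients s = 29, t = -103.
Result: 444 · (29) + 125 · (-103) = 1.

gcd(444, 125) = 1; s = 29, t = -103 (check: 444·29 + 125·(-103) = 1).


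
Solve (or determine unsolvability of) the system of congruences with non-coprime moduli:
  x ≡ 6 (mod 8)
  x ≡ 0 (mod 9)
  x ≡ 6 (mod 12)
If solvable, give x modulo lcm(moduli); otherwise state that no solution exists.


Moduli 8, 9, 12 are not pairwise coprime, so CRT works modulo lcm(m_i) when all pairwise compatibility conditions hold.
Pairwise compatibility: gcd(m_i, m_j) must divide a_i - a_j for every pair.
Merge one congruence at a time:
  Start: x ≡ 6 (mod 8).
  Combine with x ≡ 0 (mod 9): gcd(8, 9) = 1; 0 - 6 = -6, which IS divisible by 1, so compatible.
    Write x = 6 + 8·t and substitute into x ≡ 0 (mod 9): 8·t ≡ 0 − 6 = -6 (mod 9).
    Reduce coefficients mod 9: 8·t ≡ 3 (mod 9).
    The inverse of 8 mod 9 is 8 (since 8·8 = 64 = 7·9 + 1), so t ≡ 8·3 = 24 ≡ 6 (mod 9).
    Then x = 6 + 8·6 = 54, valid modulo lcm(8, 9) = 72: x ≡ 54 (mod 72).
  Combine with x ≡ 6 (mod 12): gcd(72, 12) = 12; 6 - 54 = -48, which IS divisible by 12, so compatible.
    Write x = 54 + 72·t and substitute into x ≡ 6 (mod 12): 72·t ≡ 6 − 54 = -48 (mod 12).
    Divide the congruence (and modulus) by g = 12: 6·t ≡ -4 (mod 1).
    Modulo 1 every t works; take t = 0.
    Then x = 54 + 72·0 = 54, valid modulo lcm(72, 12) = 72: x ≡ 54 (mod 72).
Verify: 54 mod 8 = 6, 54 mod 9 = 0, 54 mod 12 = 6.

x ≡ 54 (mod 72).


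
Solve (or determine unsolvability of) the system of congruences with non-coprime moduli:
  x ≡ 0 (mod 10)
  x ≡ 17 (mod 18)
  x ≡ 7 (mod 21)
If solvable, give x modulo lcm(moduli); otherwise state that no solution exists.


Moduli 10, 18, 21 are not pairwise coprime, so CRT works modulo lcm(m_i) when all pairwise compatibility conditions hold.
Pairwise compatibility: gcd(m_i, m_j) must divide a_i - a_j for every pair.
Merge one congruence at a time:
  Start: x ≡ 0 (mod 10).
  Combine with x ≡ 17 (mod 18): gcd(10, 18) = 2, and 17 - 0 = 17 is NOT divisible by 2.
    ⇒ system is inconsistent (no integer solution).

No solution (the system is inconsistent).


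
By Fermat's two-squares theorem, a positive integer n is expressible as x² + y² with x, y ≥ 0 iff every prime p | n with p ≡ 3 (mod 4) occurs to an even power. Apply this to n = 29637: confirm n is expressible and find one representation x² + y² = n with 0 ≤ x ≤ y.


Step 1: Factor n = 29637 = 3^2 · 37 · 89.
Step 2: Check the mod-4 condition on each prime factor: 3 ≡ 3 (mod 4), exponent 2 (must be even); 37 ≡ 1 (mod 4), exponent 1; 89 ≡ 1 (mod 4), exponent 1.
All primes ≡ 3 (mod 4) appear to even exponent (or don't appear), so by the two-squares theorem n IS expressible as a sum of two squares.
Step 3: Build a representation. Group n = k² · m with k = 3 and m = 37 · 89 = 3293 (a product of primes ≡ 1 (mod 4)); a representation of m scales to one of n via (k·x)² + (k·y)² = k²(x² + y²). Each prime p ≡ 1 (mod 4) is itself a sum of two squares; find a² by testing p − a² for a perfect square:
  37: 37 − 1² = 36 = 6² ⇒ 37 = 1² + 6².
  89: 89 − 1² = 88, 89 − 2² = 85, 89 − 3² = 80, 89 − 4² = 73, 89 − 5² = 64 = 8² ⇒ 89 = 5² + 8².
  Combine using the Brahmagupta–Fibonacci identity (a² + b²)(c² + d²) = (ac − bd)² + (ad + bc)² = (ac + bd)² + (ad − bc)²:
  37 · 89 = 3293: from (1² + 6²)(5² + 8²), take (1·5 − 6·8, 1·8 + 6·5) = (5 − 48, 8 + 30) = (-43, 38); dropping signs (only squares matter) gives (43, 38); check 43² + 38² = 1849 + 1444 = 3293 ✓.
  Scale by k = 3: (3·43, 3·38) = (129, 114).
Step 4: Order so x ≤ y and verify: 114² + 129² = 12996 + 16641 = 29637 = n. ✓

n = 29637 = 114² + 129² (one valid representation with x ≤ y).


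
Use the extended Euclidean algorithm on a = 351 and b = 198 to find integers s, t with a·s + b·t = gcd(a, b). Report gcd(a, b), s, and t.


Euclidean algorithm on (351, 198) — divide until remainder is 0:
  351 = 1 · 198 + 153
  198 = 1 · 153 + 45
  153 = 3 · 45 + 18
  45 = 2 · 18 + 9
  18 = 2 · 9 + 0
gcd(351, 198) = 9.
Track Bezout coefficients alongside the remainders: start with r₀ = 351 = a·1 + b·0 (s = 1, t = 0) and r₁ = 198 = a·0 + b·1 (s = 0, t = 1); each new remainder r_{k+1} = r_{k-1} − q_k·r_k inherits s_{k+1} = s_{k-1} − q_k·s_k, t_{k+1} = t_{k-1} − q_k·t_k, so r_k = a·s_k + b·t_k at every step:
  q = 1: r = 153, s = 1 − 1·0 = 1, t = 0 − 1·1 = -1  (check: 351·1 + 198·(-1) = 153)
  q = 1: r = 45, s = 0 − 1·1 = -1, t = 1 − 1·(-1) = 2  (check: 351·(-1) + 198·2 = 45)
  q = 3: r = 18, s = 1 − 3·(-1) = 4, t = -1 − 3·2 = -7  (check: 351·4 + 198·(-7) = 18)
  q = 2: r = 9, s = -1 − 2·4 = -9, t = 2 − 2·(-7) = 16  (check: 351·(-9) + 198·16 = 9)
The row with r = 9 (the gcd) gives the Bezout coefficients s = -9, t = 16.
Result: 351 · (-9) + 198 · (16) = 9.

gcd(351, 198) = 9; s = -9, t = 16 (check: 351·(-9) + 198·16 = 9).


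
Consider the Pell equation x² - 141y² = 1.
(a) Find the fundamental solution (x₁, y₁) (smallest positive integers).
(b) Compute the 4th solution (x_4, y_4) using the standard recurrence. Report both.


Step 1: Find the fundamental solution (x₁, y₁) of x² - 141y² = 1.
  Expand √141 as a continued fraction. a₀ = ⌊√141⌋ = 11; iterate m_{k+1} = d_k·a_k − m_k, d_{k+1} = (141 − m_{k+1}²)/d_k, a_{k+1} = ⌊(a₀ + m_{k+1})/d_{k+1}⌋ (starting m₀ = 0, d₀ = 1), with convergents p_k = a_k·p_{k-1} + p_{k-2}, q_k = a_k·q_{k-1} + q_{k-2} (p₋₁ = 1, q₋₁ = 0):
  k = 0: a₀ = 11; p₀/q₀ = 11/1; p₀² − 141·q₀² = 121 − 141 = -20.
  k = 1: m = 11, d = 20, a = ⌊(11 + 11)/20⌋ = 1; p/q = (1·11 + 1)/(1·1 + 0) = 12/1; p² − 141·q² = 144 − 141 = 3.
  k = 2: m = 9, d = 3, a = ⌊(11 + 9)/3⌋ = 6; p/q = (6·12 + 11)/(6·1 + 1) = 83/7; p² − 141·q² = 6889 − 6909 = -20.
  k = 3: m = 9, d = 20, a = ⌊(11 + 9)/20⌋ = 1; p/q = (1·83 + 12)/(1·7 + 1) = 95/8; p² − 141·q² = 9025 − 9024 = 1.
  The first convergent with p² − 141·q² = 1 gives the fundamental solution (x₁, y₁) = (95, 8).
Step 2: Apply the recurrence (x_{n+1}, y_{n+1}) = (x₁x_n + 141y₁y_n, x₁y_n + y₁x_n) repeatedly.
  From (x_1, y_1) = (95, 8): x_2 = 95·95 + 141·8·8 = 18049; y_2 = 95·8 + 8·95 = 1520.
  From (x_2, y_2) = (18049, 1520): x_3 = 95·18049 + 141·8·1520 = 3429215; y_3 = 95·1520 + 8·18049 = 288792.
  From (x_3, y_3) = (3429215, 288792): x_4 = 95·3429215 + 141·8·288792 = 651532801; y_4 = 95·288792 + 8·3429215 = 54868960.
Step 3: Verify x_4² - 141·y_4² = 424494990778905601 - 424494990778905600 = 1 (should be 1). ✓

(x_1, y_1) = (95, 8); (x_4, y_4) = (651532801, 54868960).


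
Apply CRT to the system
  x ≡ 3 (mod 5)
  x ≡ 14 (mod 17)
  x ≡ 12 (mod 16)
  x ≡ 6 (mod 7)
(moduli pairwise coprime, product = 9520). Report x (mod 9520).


Product of moduli M = 5 · 17 · 16 · 7 = 9520.
Merge one congruence at a time:
  Start: x ≡ 3 (mod 5).
  Combine with x ≡ 14 (mod 17); new modulus lcm = 85.
    Write x = 3 + 5·t and substitute into x ≡ 14 (mod 17): 5·t ≡ 14 − 3 = 11 (mod 17).
    The inverse of 5 mod 17 is 7 (since 5·7 = 35 = 2·17 + 1), so t ≡ 7·11 = 77 ≡ 9 (mod 17).
    Then x = 3 + 5·9 = 48, valid modulo lcm(5, 17) = 85: x ≡ 48 (mod 85).
  Combine with x ≡ 12 (mod 16); new modulus lcm = 1360.
    Write x = 48 + 85·t and substitute into x ≡ 12 (mod 16): 85·t ≡ 12 − 48 = -36 (mod 16).
    Reduce coefficients mod 16: 5·t ≡ 12 (mod 16).
    The inverse of 5 mod 16 is 13 (since 5·13 = 65 = 4·16 + 1), so t ≡ 13·12 = 156 ≡ 12 (mod 16).
    Then x = 48 + 85·12 = 1068, valid modulo lcm(85, 16) = 1360: x ≡ 1068 (mod 1360).
  Combine with x ≡ 6 (mod 7); new modulus lcm = 9520.
    Write x = 1068 + 1360·t and substitute into x ≡ 6 (mod 7): 1360·t ≡ 6 − 1068 = -1062 (mod 7).
    Reduce coefficients mod 7: 2·t ≡ 2 (mod 7).
    The inverse of 2 mod 7 is 4 (since 2·4 = 8 = 1·7 + 1), so t ≡ 4·2 = 8 ≡ 1 (mod 7).
    Then x = 1068 + 1360·1 = 2428, valid modulo lcm(1360, 7) = 9520: x ≡ 2428 (mod 9520).
Verify against each original: 2428 mod 5 = 3, 2428 mod 17 = 14, 2428 mod 16 = 12, 2428 mod 7 = 6.

x ≡ 2428 (mod 9520).
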